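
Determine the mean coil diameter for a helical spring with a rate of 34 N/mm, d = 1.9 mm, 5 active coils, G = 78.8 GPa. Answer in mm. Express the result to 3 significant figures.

D = (Gd⁴/(8N_a·k))^(1/3) = (78.8×10³·1.9⁴/(8·5·34))^(1/3)
  = (755.095)^(1/3) = 9.1061 mm

9.11 mm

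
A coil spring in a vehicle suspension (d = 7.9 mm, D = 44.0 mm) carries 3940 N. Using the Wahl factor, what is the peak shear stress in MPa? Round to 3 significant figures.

Spring index C = D/d = 44.0/7.9 = 5.5696
K_W = (4C−1)/(4C−4) + 0.615/C = 21.278/18.278 + 0.1104 = 1.2745
τ₀ = 8FD/(πd³) = 8·3940·44.0/(π·7.9³) = 1.38688e+06/1548.9 = 895.38 MPa
τ_max = K·τ₀ = 1.2745 × 895.38 = 1141.2 MPa

1140 MPa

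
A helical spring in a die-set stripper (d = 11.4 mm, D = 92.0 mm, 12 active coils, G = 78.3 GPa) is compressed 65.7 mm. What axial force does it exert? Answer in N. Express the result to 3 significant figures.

1160 N

k = Gd⁴/(8D³N_a) = (78.3×10³)(11.4⁴)/(8·92.0³·12) = 17.691 N/mm
F = k·δ = 17.691 × 65.7 = 1162.3 N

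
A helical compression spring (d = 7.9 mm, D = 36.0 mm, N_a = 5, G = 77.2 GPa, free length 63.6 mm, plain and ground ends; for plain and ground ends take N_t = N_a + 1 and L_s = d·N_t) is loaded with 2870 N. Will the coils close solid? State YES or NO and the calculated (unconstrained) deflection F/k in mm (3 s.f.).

k = Gd⁴/(8D³N_a) = (77.2×10³)(7.9⁴)/(8·36.0³·5) = 161.12 N/mm
N_t = 6; L_s = 7.9·6 = 47.4 mm; δ_solid = L₀ − L_s = 63.6 − 47.4 = 16.2 mm
δ = F/k = 2870/161.12 = 17.812 mm
δ ≥ δ_solid → spring goes solid

YES, δ = 17.8 mm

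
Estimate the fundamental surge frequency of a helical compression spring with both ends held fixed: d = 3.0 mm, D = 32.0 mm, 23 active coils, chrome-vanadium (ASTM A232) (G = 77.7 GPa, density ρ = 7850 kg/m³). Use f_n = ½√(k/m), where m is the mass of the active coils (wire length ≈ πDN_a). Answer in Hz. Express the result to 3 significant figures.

45.1 Hz

k = Gd⁴/(8D³N_a) = (77.7×10³)(3.0⁴)/(8·32.0³·23) = 1.0439 N/mm = 1043.9 N/m
Wire length L = πDN_a = π·32.0·23 = 2312.2 mm
m = ρ·(πd²/4)·L = 7850 × 7.0686×10⁻⁶ m² × 2.3122 m = 0.1283 kg
f_n = ½√(k/m) = 0.5·√(1043.9/0.1283) = 0.5·√(8136) = 45.1 Hz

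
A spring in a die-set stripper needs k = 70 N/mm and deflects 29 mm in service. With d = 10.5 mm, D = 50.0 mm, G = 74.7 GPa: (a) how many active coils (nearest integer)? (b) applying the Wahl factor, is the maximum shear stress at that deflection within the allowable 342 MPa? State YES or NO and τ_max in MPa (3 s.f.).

(a) 13 coils; (b) YES, τ_max = 296 MPa

N_a = Gd⁴/(8D³k) = (74.7×10³)(10.5⁴)/(8·50.0³·70) = 12.97 → N_a = 13
Actual rate k = Gd⁴/(8D³·13) = 69.845 N/mm
Working load F = kδ = 69.845·29 = 2025.5 N
C = 50.0/10.5 = 4.7619; K_W = (4C−1)/(4C−4)+0.615/C = 1.3285
τ_max = K_W·8FD/(πd³) = 1.3285·222.78 = 295.97 MPa
τ_max ≤ 342 MPa → acceptable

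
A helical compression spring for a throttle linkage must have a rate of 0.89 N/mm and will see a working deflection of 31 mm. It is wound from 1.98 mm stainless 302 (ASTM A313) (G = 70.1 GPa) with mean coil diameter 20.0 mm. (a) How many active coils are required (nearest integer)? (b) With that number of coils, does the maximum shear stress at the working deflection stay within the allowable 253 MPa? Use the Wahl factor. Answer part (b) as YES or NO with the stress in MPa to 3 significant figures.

(a) 19 coils; (b) YES, τ_max = 206 MPa

N_a = Gd⁴/(8D³k) = (70.1×10³)(1.98⁴)/(8·20.0³·0.89) = 18.92 → N_a = 19
Actual rate k = Gd⁴/(8D³·19) = 0.88602 N/mm
Working load F = kδ = 0.88602·31 = 27.467 N
C = 20.0/1.98 = 10.1010; K_W = (4C−1)/(4C−4)+0.615/C = 1.1433
τ_max = K_W·8FD/(πd³) = 1.1433·180.21 = 206.03 MPa
τ_max ≤ 253 MPa → acceptable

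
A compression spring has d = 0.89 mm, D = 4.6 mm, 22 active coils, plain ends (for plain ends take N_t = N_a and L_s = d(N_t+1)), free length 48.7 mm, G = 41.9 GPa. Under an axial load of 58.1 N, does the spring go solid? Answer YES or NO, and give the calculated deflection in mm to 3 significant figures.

YES, δ = 37.9 mm

k = Gd⁴/(8D³N_a) = (41.9×10³)(0.89⁴)/(8·4.6³·22) = 1.5346 N/mm
N_t = 22; L_s = 0.89·23 = 20.47 mm; δ_solid = L₀ − L_s = 48.7 − 20.47 = 28.23 mm
δ = F/k = 58.1/1.5346 = 37.861 mm
δ ≥ δ_solid → spring goes solid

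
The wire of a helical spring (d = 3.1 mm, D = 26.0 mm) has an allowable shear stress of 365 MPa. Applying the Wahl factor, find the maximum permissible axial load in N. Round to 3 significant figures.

C = D/d = 26.0/3.1 = 8.3871
K_W = (4C−1)/(4C−4) + 0.615/C = 32.548/29.548 + 0.0733 = 1.1749
τ_max = K·8FD/(πd³) → F_max = τ_allow·πd³/(8DK)
F_max = 365·π·3.1³/(8·26.0·1.1749) = 34161/244.37 = 139.79 N

140 N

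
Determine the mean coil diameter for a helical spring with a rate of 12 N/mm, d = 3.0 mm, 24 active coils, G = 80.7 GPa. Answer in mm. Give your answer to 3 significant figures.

14.2 mm

D = (Gd⁴/(8N_a·k))^(1/3) = (80.7×10³·3.0⁴/(8·24·12))^(1/3)
  = (2837.11)^(1/3) = 14.1566 mm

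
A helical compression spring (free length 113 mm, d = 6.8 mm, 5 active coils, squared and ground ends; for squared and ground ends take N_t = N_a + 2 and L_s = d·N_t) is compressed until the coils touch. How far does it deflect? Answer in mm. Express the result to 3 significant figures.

N_t = 7; L_s = 6.8·7 = 47.6 mm
δ_solid = L₀ − L_s = 113 − 47.6 = 65.4 mm

65.4 mm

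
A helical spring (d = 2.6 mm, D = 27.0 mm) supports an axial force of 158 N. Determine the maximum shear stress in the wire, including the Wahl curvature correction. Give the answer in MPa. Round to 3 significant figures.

704 MPa

Spring index C = D/d = 27.0/2.6 = 10.3846
K_W = (4C−1)/(4C−4) + 0.615/C = 40.538/37.538 + 0.0592 = 1.1391
τ₀ = 8FD/(πd³) = 8·158·27.0/(π·2.6³) = 34128/55.217 = 618.07 MPa
τ_max = K·τ₀ = 1.1391 × 618.07 = 704.07 MPa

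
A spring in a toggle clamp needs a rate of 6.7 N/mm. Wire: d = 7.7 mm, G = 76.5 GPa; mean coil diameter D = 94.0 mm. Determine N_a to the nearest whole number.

6

N_a = Gd⁴/(8D³k) = (76.5×10³ × 7.7⁴)/(8 × 94.0³ × 6.7)
    = 2.68921e+08 / 4.45193e+07 = 6.041 → 6 coils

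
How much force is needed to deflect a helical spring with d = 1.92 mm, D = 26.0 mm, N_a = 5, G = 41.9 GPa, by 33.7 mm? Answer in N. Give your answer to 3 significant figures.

27.3 N

k = Gd⁴/(8D³N_a) = (41.9×10³)(1.92⁴)/(8·26.0³·5) = 0.80991 N/mm
F = k·δ = 0.80991 × 33.7 = 27.294 N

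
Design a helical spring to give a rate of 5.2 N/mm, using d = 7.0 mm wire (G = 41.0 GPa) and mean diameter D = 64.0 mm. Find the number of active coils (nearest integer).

9

N_a = Gd⁴/(8D³k) = (41.0×10³ × 7.0⁴)/(8 × 64.0³ × 5.2)
    = 9.8441e+07 / 1.09052e+07 = 9.027 → 9 coils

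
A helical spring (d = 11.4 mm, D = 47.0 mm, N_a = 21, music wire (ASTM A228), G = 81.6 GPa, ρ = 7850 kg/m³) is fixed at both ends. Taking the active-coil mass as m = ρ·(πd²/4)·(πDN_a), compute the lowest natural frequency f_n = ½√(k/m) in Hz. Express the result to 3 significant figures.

k = Gd⁴/(8D³N_a) = (81.6×10³)(11.4⁴)/(8·47.0³·21) = 79.014 N/mm = 79014 N/m
Wire length L = πDN_a = π·47.0·21 = 3100.8 mm
m = ρ·(πd²/4)·L = 7850 × 102.07×10⁻⁶ m² × 3.1008 m = 2.4845 kg
f_n = ½√(k/m) = 0.5·√(79014/2.4845) = 0.5·√(31803) = 89.167 Hz

89.2 Hz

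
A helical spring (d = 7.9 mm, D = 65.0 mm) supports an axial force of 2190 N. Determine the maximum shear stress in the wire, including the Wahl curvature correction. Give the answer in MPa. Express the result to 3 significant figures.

866 MPa

Spring index C = D/d = 65.0/7.9 = 8.2278
K_W = (4C−1)/(4C−4) + 0.615/C = 31.911/28.911 + 0.0747 = 1.1785
τ₀ = 8FD/(πd³) = 8·2190·65.0/(π·7.9³) = 1.1388e+06/1548.9 = 735.22 MPa
τ_max = K·τ₀ = 1.1785 × 735.22 = 866.46 MPa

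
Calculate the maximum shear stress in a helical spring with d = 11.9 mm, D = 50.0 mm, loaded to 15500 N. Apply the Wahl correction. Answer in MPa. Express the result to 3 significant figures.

Spring index C = D/d = 50.0/11.9 = 4.2017
K_W = (4C−1)/(4C−4) + 0.615/C = 15.807/12.807 + 0.1464 = 1.3806
τ₀ = 8FD/(πd³) = 8·15500·50.0/(π·11.9³) = 6.2e+06/5294.1 = 1171.1 MPa
τ_max = K·τ₀ = 1.3806 × 1171.1 = 1616.9 MPa

1620 MPa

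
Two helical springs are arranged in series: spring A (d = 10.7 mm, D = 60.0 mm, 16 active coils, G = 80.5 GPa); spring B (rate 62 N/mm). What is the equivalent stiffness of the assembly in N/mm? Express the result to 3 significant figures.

23.6 N/mm

k_A = Gd⁴/(8D³N_a) = (80.5×10³)(10.7⁴)/(8·60.0³·16) = 38.165 N/mm
Series: 1/k_eq = 1/38.165 + 1/62 = 0.042331; k_eq = 23.623 N/mm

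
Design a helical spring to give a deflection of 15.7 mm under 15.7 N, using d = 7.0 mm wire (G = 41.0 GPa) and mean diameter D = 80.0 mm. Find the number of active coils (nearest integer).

24

Required rate k = F/δ = 15.7/15.7 = 1 N/mm
N_a = Gd⁴/(8D³k) = (41.0×10³ × 7.0⁴)/(8 × 80.0³ × 1)
    = 9.8441e+07 / 4.096e+06 = 24.03 → 24 coils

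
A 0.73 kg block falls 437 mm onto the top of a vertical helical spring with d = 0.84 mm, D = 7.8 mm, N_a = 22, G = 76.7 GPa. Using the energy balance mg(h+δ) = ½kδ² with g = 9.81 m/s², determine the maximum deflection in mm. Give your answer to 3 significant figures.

k = Gd⁴/(8D³N_a) = (76.7×10³)(0.84⁴)/(8·7.8³·22) = 0.45721 N/mm
W = mg = 0.73 × 9.81 = 7.1613 N
½kδ² − Wδ − Wh = 0 → δ = (W + √(W² + 2kWh))/k
δ = (7.1613 + √(51.284 + 2861.67))/0.45721 = (7.1613 + 53.972)/0.45721 = 133.71 mm

134 mm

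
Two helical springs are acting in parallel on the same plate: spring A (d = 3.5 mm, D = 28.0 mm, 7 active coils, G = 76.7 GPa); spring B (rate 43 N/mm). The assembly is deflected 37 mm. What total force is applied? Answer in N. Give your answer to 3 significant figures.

1940 N

k_A = Gd⁴/(8D³N_a) = (76.7×10³)(3.5⁴)/(8·28.0³·7) = 9.3628 N/mm
Parallel: k_eq = 9.3628 + 43 = 52.363 N/mm
F = k_eq·δ = 52.363·37 = 1937.4 N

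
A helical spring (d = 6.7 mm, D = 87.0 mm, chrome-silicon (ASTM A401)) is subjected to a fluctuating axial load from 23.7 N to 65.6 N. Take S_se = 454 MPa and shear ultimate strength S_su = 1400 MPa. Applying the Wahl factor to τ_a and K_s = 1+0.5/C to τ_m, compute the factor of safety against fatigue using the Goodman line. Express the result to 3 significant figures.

16.1

C = D/d = 87.0/6.7 = 12.9851; K_W = (4C−1)/(4C−4)+0.615/C = 1.1099; K_s = 1+0.5/C = 1.0385
F_a = (F_max−F_min)/2 = 20.95 N; F_m = (F_max+F_min)/2 = 44.65 N
τ_a = K_W·8F_aD/(πd³) = 1.1099 × 15.432 = 17.128 MPa
τ_m = K_s·8F_mD/(πd³) = 1.0385 × 32.889 = 34.156 MPa
Goodman: 1/n_f = τ_a/S_se + τ_m/S_su = 17.128/454 + 34.156/1400 = 0.03773 + 0.02440 = 0.062125
n_f = 1/0.062125 = 16.1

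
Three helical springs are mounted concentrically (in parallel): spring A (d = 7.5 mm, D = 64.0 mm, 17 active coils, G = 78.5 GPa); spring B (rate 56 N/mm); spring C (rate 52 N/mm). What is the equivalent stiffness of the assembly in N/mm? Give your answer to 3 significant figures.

k_A = Gd⁴/(8D³N_a) = (78.5×10³)(7.5⁴)/(8·64.0³·17) = 6.9668 N/mm
Parallel: k_eq = 6.9668 + 56 + 52 = 114.97 N/mm

115 N/mm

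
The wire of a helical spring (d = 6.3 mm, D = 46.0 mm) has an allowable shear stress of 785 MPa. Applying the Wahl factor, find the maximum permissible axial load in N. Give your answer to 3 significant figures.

C = D/d = 46.0/6.3 = 7.3016
K_W = (4C−1)/(4C−4) + 0.615/C = 28.206/25.206 + 0.0842 = 1.2032
τ_max = K·8FD/(πd³) → F_max = τ_allow·πd³/(8DK)
F_max = 785·π·6.3³/(8·46.0·1.2032) = 6.1665e+05/442.79 = 1392.6 N

1390 N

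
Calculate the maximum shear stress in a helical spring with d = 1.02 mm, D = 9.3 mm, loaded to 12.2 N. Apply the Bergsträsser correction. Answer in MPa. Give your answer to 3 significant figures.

Spring index C = D/d = 9.3/1.02 = 9.1176
K_B = (4C+2)/(4C−3) = 38.471/33.471 = 1.1494
τ₀ = 8FD/(πd³) = 8·12.2·9.3/(π·1.02³) = 907.68/3.3339 = 272.26 MPa
τ_max = K·τ₀ = 1.1494 × 272.26 = 312.93 MPa

313 MPa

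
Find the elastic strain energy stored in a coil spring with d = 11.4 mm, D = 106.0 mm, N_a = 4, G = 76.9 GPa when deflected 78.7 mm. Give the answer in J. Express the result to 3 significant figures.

106 J

k = Gd⁴/(8D³N_a) = (76.9×10³)(11.4⁴)/(8·106.0³·4) = 34.078 N/mm
U = ½kδ² = 0.5 × 34.078 × 78.7² = 1.0554e+05 N·mm = 105.54 J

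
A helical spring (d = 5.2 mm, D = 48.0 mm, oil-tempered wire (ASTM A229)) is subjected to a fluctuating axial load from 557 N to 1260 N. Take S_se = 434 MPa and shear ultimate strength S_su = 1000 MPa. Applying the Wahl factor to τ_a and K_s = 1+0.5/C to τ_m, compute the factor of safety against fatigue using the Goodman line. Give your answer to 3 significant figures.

0.607

C = D/d = 48.0/5.2 = 9.2308; K_W = (4C−1)/(4C−4)+0.615/C = 1.1577; K_s = 1+0.5/C = 1.0542
F_a = (F_max−F_min)/2 = 351.5 N; F_m = (F_max+F_min)/2 = 908.5 N
τ_a = K_W·8F_aD/(πd³) = 1.1577 × 305.56 = 353.76 MPa
τ_m = K_s·8F_mD/(πd³) = 1.0542 × 789.76 = 832.54 MPa
Goodman: 1/n_f = τ_a/S_se + τ_m/S_su = 353.76/434 + 832.54/1000 = 0.81512 + 0.83254 = 1.6477
n_f = 1/1.6477 = 0.6069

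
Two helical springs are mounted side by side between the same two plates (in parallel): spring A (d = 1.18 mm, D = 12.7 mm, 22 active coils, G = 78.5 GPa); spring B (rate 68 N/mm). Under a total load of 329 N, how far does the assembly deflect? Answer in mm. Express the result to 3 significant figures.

k_A = Gd⁴/(8D³N_a) = (78.5×10³)(1.18⁴)/(8·12.7³·22) = 0.42216 N/mm
Parallel: k_eq = 0.42216 + 68 = 68.422 N/mm
δ = F/k_eq = 329/68.422 = 4.8084 mm

4.81 mm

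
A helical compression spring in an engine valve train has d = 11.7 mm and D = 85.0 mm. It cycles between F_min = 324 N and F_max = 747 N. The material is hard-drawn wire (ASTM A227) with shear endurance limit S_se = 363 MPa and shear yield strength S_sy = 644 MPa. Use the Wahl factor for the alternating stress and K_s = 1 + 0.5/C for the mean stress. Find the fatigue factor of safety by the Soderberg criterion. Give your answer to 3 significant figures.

4.65

C = D/d = 85.0/11.7 = 7.2650; K_W = (4C−1)/(4C−4)+0.615/C = 1.2044; K_s = 1+0.5/C = 1.0688
F_a = (F_max−F_min)/2 = 211.5 N; F_m = (F_max+F_min)/2 = 535.5 N
τ_a = K_W·8F_aD/(πd³) = 1.2044 × 28.583 = 34.425 MPa
τ_m = K_s·8F_mD/(πd³) = 1.0688 × 72.37 = 77.351 MPa
Soderberg: 1/n_f = τ_a/S_se + τ_m/S_sy = 34.425/363 + 77.351/644 = 0.09483 + 0.12011 = 0.21494
n_f = 1/0.21494 = 4.652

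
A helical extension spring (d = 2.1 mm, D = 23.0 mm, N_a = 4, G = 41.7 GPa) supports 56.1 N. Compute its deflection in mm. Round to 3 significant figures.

k = Gd⁴/(8D³N_a) = (41.7×10³)(2.1⁴)/(8·23.0³·4) = 2.083 N/mm
δ = F/k = 56.1 / 2.083 = 26.933 mm

26.9 mm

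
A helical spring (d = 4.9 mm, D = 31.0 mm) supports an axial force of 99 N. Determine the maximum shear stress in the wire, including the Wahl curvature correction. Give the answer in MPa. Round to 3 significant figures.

82.2 MPa

Spring index C = D/d = 31.0/4.9 = 6.3265
K_W = (4C−1)/(4C−4) + 0.615/C = 24.306/21.306 + 0.0972 = 1.2380
τ₀ = 8FD/(πd³) = 8·99·31.0/(π·4.9³) = 24552/369.61 = 66.428 MPa
τ_max = K·τ₀ = 1.2380 × 66.428 = 82.238 MPa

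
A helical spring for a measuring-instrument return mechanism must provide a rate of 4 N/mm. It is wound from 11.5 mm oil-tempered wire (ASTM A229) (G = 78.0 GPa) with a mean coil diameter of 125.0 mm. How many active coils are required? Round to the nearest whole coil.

N_a = Gd⁴/(8D³k) = (78.0×10³ × 11.5⁴)/(8 × 125.0³ × 4)
    = 1.36422e+09 / 6.25e+07 = 21.83 → 22 coils

22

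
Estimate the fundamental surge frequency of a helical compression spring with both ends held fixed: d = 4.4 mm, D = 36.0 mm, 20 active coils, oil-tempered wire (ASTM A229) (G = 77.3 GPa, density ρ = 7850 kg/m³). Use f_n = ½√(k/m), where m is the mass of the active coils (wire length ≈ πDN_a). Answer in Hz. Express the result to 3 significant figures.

59.9 Hz

k = Gd⁴/(8D³N_a) = (77.3×10³)(4.4⁴)/(8·36.0³·20) = 3.8812 N/mm = 3881.2 N/m
Wire length L = πDN_a = π·36.0·20 = 2261.9 mm
m = ρ·(πd²/4)·L = 7850 × 15.205×10⁻⁶ m² × 2.2619 m = 0.26999 kg
f_n = ½√(k/m) = 0.5·√(3881.2/0.26999) = 0.5·√(14375) = 59.948 Hz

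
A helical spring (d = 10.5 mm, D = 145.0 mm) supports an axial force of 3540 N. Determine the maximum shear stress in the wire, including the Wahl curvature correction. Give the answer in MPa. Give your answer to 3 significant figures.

1250 MPa

Spring index C = D/d = 145.0/10.5 = 13.8095
K_W = (4C−1)/(4C−4) + 0.615/C = 54.238/51.238 + 0.0445 = 1.1031
τ₀ = 8FD/(πd³) = 8·3540·145.0/(π·10.5³) = 4.1064e+06/3636.8 = 1129.1 MPa
τ_max = K·τ₀ = 1.1031 × 1129.1 = 1245.5 MPa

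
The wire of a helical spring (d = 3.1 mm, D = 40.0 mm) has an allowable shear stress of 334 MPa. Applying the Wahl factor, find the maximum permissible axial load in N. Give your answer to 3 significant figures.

88.0 N

C = D/d = 40.0/3.1 = 12.9032
K_W = (4C−1)/(4C−4) + 0.615/C = 50.613/47.613 + 0.0477 = 1.1107
τ_max = K·8FD/(πd³) → F_max = τ_allow·πd³/(8DK)
F_max = 334·π·3.1³/(8·40.0·1.1107) = 31259/355.41 = 87.952 N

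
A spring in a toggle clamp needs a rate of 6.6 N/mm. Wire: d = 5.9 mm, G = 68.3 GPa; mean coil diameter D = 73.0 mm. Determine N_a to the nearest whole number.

4

N_a = Gd⁴/(8D³k) = (68.3×10³ × 5.9⁴)/(8 × 73.0³ × 6.6)
    = 8.27616e+07 / 2.05401e+07 = 4.029 → 4 coils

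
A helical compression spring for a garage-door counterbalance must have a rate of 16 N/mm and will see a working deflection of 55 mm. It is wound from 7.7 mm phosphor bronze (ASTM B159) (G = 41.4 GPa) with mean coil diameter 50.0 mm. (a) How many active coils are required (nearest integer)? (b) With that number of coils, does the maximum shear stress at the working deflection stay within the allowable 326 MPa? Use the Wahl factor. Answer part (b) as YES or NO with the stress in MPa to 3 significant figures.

N_a = Gd⁴/(8D³k) = (41.4×10³)(7.7⁴)/(8·50.0³·16) = 9.096 → N_a = 9
Actual rate k = Gd⁴/(8D³·9) = 16.17 N/mm
Working load F = kδ = 16.17·55 = 889.37 N
C = 50.0/7.7 = 6.4935; K_W = (4C−1)/(4C−4)+0.615/C = 1.2312
τ_max = K_W·8FD/(πd³) = 1.2312·248.04 = 305.4 MPa
τ_max ≤ 326 MPa → acceptable

(a) 9 coils; (b) YES, τ_max = 305 MPa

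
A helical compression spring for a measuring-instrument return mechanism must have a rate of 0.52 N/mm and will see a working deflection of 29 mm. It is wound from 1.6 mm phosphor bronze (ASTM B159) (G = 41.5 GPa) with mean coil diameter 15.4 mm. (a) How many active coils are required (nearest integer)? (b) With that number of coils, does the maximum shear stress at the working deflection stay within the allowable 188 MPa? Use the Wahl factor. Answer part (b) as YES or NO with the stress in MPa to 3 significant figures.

N_a = Gd⁴/(8D³k) = (41.5×10³)(1.6⁴)/(8·15.4³·0.52) = 17.9 → N_a = 18
Actual rate k = Gd⁴/(8D³·18) = 0.51713 N/mm
Working load F = kδ = 0.51713·29 = 14.997 N
C = 15.4/1.6 = 9.6250; K_W = (4C−1)/(4C−4)+0.615/C = 1.1509
τ_max = K_W·8FD/(πd³) = 1.1509·143.58 = 165.24 MPa
τ_max ≤ 188 MPa → acceptable

(a) 18 coils; (b) YES, τ_max = 165 MPa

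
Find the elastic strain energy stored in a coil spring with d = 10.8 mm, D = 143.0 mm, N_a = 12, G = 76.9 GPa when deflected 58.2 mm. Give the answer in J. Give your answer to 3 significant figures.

k = Gd⁴/(8D³N_a) = (76.9×10³)(10.8⁴)/(8·143.0³·12) = 3.7269 N/mm
U = ½kδ² = 0.5 × 3.7269 × 58.2² = 6311.9 N·mm = 6.3119 J

6.31 J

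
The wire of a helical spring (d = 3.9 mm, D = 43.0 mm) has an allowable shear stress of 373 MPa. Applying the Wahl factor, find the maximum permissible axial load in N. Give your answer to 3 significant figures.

179 N

C = D/d = 43.0/3.9 = 11.0256
K_W = (4C−1)/(4C−4) + 0.615/C = 43.103/40.103 + 0.0558 = 1.1306
τ_max = K·8FD/(πd³) → F_max = τ_allow·πd³/(8DK)
F_max = 373·π·3.9³/(8·43.0·1.1306) = 69511/388.92 = 178.73 N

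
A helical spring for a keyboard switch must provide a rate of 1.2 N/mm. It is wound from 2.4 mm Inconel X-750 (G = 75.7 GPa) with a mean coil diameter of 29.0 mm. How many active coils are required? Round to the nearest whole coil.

N_a = Gd⁴/(8D³k) = (75.7×10³ × 2.4⁴)/(8 × 29.0³ × 1.2)
    = 2.51154e+06 / 234134 = 10.73 → 11 coils

11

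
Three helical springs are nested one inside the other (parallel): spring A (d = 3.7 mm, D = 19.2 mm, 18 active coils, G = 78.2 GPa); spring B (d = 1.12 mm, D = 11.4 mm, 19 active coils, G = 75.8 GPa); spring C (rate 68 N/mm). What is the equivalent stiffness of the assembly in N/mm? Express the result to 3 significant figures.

82.9 N/mm

k_A = Gd⁴/(8D³N_a) = (78.2×10³)(3.7⁴)/(8·19.2³·18) = 14.38 N/mm
k_B = Gd⁴/(8D³N_a) = (75.8×10³)(1.12⁴)/(8·11.4³·19) = 0.52964 N/mm
Parallel: k_eq = 14.38 + 0.52964 + 68 = 82.909 N/mm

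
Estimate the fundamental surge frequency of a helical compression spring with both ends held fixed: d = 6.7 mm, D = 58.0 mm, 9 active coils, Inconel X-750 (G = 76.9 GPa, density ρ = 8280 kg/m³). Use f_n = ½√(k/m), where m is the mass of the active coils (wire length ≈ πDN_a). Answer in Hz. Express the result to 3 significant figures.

75.9 Hz

k = Gd⁴/(8D³N_a) = (76.9×10³)(6.7⁴)/(8·58.0³·9) = 11.031 N/mm = 11031 N/m
Wire length L = πDN_a = π·58.0·9 = 1639.9 mm
m = ρ·(πd²/4)·L = 8280 × 35.257×10⁻⁶ m² × 1.6399 m = 0.47873 kg
f_n = ½√(k/m) = 0.5·√(11031/0.47873) = 0.5·√(23042) = 75.898 Hz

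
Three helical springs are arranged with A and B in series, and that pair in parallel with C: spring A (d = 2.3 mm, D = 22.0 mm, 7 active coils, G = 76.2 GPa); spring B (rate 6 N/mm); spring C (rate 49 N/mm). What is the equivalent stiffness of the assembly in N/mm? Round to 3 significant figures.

51.2 N/mm

k_A = Gd⁴/(8D³N_a) = (76.2×10³)(2.3⁴)/(8·22.0³·7) = 3.5761 N/mm
Springs A,B series: k_AB = 1/(1/3.5761+1/6) = 2.2406 N/mm; parallel with C: k_eq = 2.2406+49 = 51.241 N/mm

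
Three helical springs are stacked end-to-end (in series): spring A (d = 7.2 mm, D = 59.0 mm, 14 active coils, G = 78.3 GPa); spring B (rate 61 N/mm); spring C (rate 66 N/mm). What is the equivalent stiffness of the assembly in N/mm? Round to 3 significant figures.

k_A = Gd⁴/(8D³N_a) = (78.3×10³)(7.2⁴)/(8·59.0³·14) = 9.1478 N/mm
Series: 1/k_eq = 1/9.1478 + 1/61 + 1/66 = 0.14086; k_eq = 7.0992 N/mm

7.10 N/mm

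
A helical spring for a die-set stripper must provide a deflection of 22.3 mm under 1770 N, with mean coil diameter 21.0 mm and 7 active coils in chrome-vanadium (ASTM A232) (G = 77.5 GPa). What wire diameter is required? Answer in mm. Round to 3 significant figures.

4.80 mm

Required rate k = F/δ = 1770/22.3 = 79.372 N/mm
d = (8D³N_a·k / G)^(1/4) = (8·21.0³·7·79.372 / (77.5×10³))^0.25
  = (531.14)^0.25 = 4.8007 mm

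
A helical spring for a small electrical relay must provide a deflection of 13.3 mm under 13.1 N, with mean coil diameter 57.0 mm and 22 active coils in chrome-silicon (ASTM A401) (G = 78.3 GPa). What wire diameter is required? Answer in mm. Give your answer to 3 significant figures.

4.50 mm

Required rate k = F/δ = 13.1/13.3 = 0.98496 N/mm
d = (8D³N_a·k / G)^(1/4) = (8·57.0³·22·0.98496 / (78.3×10³))^0.25
  = (410.01)^0.25 = 4.4999 mm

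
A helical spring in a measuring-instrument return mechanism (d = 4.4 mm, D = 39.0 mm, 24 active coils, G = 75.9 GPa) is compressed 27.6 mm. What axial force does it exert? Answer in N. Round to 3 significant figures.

k = Gd⁴/(8D³N_a) = (75.9×10³)(4.4⁴)/(8·39.0³·24) = 2.4978 N/mm
F = k·δ = 2.4978 × 27.6 = 68.939 N

68.9 N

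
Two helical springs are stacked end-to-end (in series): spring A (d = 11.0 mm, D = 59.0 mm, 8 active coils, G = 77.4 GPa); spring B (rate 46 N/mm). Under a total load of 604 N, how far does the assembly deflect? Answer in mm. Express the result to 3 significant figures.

k_A = Gd⁴/(8D³N_a) = (77.4×10³)(11.0⁴)/(8·59.0³·8) = 86.214 N/mm
Series: 1/k_eq = 1/86.214 + 1/46 = 0.033338; k_eq = 29.996 N/mm
δ = F/k_eq = 604/29.996 = 20.136 mm

20.1 mm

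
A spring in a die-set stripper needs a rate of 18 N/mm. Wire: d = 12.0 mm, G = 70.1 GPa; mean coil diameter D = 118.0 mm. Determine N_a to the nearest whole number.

N_a = Gd⁴/(8D³k) = (70.1×10³ × 12.0⁴)/(8 × 118.0³ × 18)
    = 1.45359e+09 / 2.36597e+08 = 6.144 → 6 coils

6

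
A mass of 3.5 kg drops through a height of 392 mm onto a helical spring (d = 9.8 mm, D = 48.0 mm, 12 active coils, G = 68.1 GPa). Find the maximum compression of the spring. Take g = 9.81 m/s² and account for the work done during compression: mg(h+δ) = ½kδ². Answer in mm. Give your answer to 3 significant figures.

k = Gd⁴/(8D³N_a) = (68.1×10³)(9.8⁴)/(8·48.0³·12) = 59.164 N/mm
W = mg = 3.5 × 9.81 = 34.335 N
½kδ² − Wδ − Wh = 0 → δ = (W + √(W² + 2kWh))/k
δ = (34.335 + √(1178.9 + 1.59261e+06))/59.164 = (34.335 + 1262.5)/59.164 = 21.919 mm

21.9 mm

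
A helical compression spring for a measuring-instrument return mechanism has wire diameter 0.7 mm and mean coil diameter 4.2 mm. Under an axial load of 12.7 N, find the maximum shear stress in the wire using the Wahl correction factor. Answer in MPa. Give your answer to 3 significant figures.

496 MPa

Spring index C = D/d = 4.2/0.7 = 6.0000
K_W = (4C−1)/(4C−4) + 0.615/C = 23.000/20.000 + 0.1025 = 1.2525
τ₀ = 8FD/(πd³) = 8·12.7·4.2/(π·0.7³) = 426.72/1.0776 = 396 MPa
τ_max = K·τ₀ = 1.2525 × 396 = 495.99 MPa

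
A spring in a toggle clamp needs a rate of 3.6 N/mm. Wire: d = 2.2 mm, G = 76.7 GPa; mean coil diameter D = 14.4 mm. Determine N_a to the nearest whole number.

21

N_a = Gd⁴/(8D³k) = (76.7×10³ × 2.2⁴)/(8 × 14.4³ × 3.6)
    = 1.79674e+06 / 85996.3 = 20.89 → 21 coils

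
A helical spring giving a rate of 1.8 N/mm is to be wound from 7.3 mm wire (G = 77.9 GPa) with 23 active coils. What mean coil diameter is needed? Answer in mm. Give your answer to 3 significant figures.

D = (Gd⁴/(8N_a·k))^(1/3) = (77.9×10³·7.3⁴/(8·23·1.8))^(1/3)
  = (667942)^(1/3) = 87.4137 mm

87.4 mm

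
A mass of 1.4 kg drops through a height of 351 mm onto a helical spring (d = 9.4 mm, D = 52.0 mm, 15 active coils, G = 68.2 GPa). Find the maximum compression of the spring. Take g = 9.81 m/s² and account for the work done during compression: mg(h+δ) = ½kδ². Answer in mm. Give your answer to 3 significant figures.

k = Gd⁴/(8D³N_a) = (68.2×10³)(9.4⁴)/(8·52.0³·15) = 31.558 N/mm
W = mg = 1.4 × 9.81 = 13.734 N
½kδ² − Wδ − Wh = 0 → δ = (W + √(W² + 2kWh))/k
δ = (13.734 + √(188.62 + 304256))/31.558 = (13.734 + 551.76)/31.558 = 17.92 mm

17.9 mm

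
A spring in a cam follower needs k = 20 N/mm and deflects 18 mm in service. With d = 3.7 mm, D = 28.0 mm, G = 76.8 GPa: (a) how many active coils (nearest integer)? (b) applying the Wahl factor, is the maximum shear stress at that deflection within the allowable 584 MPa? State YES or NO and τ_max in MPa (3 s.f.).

(a) 4 coils; (b) NO, τ_max = 621 MPa

N_a = Gd⁴/(8D³k) = (76.8×10³)(3.7⁴)/(8·28.0³·20) = 4.098 → N_a = 4
Actual rate k = Gd⁴/(8D³·4) = 20.49 N/mm
Working load F = kδ = 20.49·18 = 368.82 N
C = 28.0/3.7 = 7.5676; K_W = (4C−1)/(4C−4)+0.615/C = 1.1955
τ_max = K_W·8FD/(πd³) = 1.1955·519.17 = 620.65 MPa
τ_max > 584 MPa → exceeds allowable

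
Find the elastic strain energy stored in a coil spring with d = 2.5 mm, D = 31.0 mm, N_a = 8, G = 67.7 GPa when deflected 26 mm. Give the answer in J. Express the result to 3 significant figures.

k = Gd⁴/(8D³N_a) = (67.7×10³)(2.5⁴)/(8·31.0³·8) = 1.387 N/mm
U = ½kδ² = 0.5 × 1.387 × 26² = 468.81 N·mm = 0.46881 J

0.469 J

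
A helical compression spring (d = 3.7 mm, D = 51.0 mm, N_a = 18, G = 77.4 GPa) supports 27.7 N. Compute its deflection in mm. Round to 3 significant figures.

36.5 mm

k = Gd⁴/(8D³N_a) = (77.4×10³)(3.7⁴)/(8·51.0³·18) = 0.75941 N/mm
δ = F/k = 27.7 / 0.75941 = 36.476 mm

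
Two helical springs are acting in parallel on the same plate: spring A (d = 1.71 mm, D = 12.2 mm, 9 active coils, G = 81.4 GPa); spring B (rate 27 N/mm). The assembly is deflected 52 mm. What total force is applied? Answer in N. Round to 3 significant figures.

k_A = Gd⁴/(8D³N_a) = (81.4×10³)(1.71⁴)/(8·12.2³·9) = 5.3235 N/mm
Parallel: k_eq = 5.3235 + 27 = 32.323 N/mm
F = k_eq·δ = 32.323·52 = 1680.8 N

1680 N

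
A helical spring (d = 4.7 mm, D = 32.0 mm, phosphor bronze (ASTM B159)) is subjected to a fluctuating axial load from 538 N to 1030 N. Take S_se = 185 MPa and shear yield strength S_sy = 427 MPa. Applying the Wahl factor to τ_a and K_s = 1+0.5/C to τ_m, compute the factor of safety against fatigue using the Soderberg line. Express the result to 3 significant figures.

0.355

C = D/d = 32.0/4.7 = 6.8085; K_W = (4C−1)/(4C−4)+0.615/C = 1.2194; K_s = 1+0.5/C = 1.0734
F_a = (F_max−F_min)/2 = 246 N; F_m = (F_max+F_min)/2 = 784 N
τ_a = K_W·8F_aD/(πd³) = 1.2194 × 193.08 = 235.45 MPa
τ_m = K_s·8F_mD/(πd³) = 1.0734 × 615.34 = 660.53 MPa
Soderberg: 1/n_f = τ_a/S_se + τ_m/S_sy = 235.45/185 + 660.53/427 = 1.27269 + 1.54690 = 2.8196
n_f = 1/2.8196 = 0.3547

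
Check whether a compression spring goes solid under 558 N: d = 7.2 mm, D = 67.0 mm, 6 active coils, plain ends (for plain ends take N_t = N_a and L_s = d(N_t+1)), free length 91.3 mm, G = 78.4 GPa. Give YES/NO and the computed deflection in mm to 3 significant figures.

NO, δ = 38.2 mm

k = Gd⁴/(8D³N_a) = (78.4×10³)(7.2⁴)/(8·67.0³·6) = 14.594 N/mm
N_t = 6; L_s = 7.2·7 = 50.4 mm; δ_solid = L₀ − L_s = 91.3 − 50.4 = 40.9 mm
δ = F/k = 558/14.594 = 38.234 mm
δ < δ_solid → spring does not go solid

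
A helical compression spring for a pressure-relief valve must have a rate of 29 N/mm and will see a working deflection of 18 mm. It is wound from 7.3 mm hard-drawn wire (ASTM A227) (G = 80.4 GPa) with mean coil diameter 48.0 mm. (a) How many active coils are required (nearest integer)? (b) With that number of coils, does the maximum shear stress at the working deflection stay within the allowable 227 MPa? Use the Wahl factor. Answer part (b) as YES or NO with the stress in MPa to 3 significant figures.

(a) 9 coils; (b) YES, τ_max = 199 MPa

N_a = Gd⁴/(8D³k) = (80.4×10³)(7.3⁴)/(8·48.0³·29) = 8.899 → N_a = 9
Actual rate k = Gd⁴/(8D³·9) = 28.674 N/mm
Working load F = kδ = 28.674·18 = 516.14 N
C = 48.0/7.3 = 6.5753; K_W = (4C−1)/(4C−4)+0.615/C = 1.2281
τ_max = K_W·8FD/(πd³) = 1.2281·162.17 = 199.16 MPa
τ_max ≤ 227 MPa → acceptable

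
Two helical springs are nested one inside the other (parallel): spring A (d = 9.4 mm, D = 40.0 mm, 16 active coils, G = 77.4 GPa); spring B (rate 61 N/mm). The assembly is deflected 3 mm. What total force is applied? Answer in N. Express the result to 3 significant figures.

k_A = Gd⁴/(8D³N_a) = (77.4×10³)(9.4⁴)/(8·40.0³·16) = 73.767 N/mm
Parallel: k_eq = 73.767 + 61 = 134.77 N/mm
F = k_eq·δ = 134.77·3 = 404.3 N

404 N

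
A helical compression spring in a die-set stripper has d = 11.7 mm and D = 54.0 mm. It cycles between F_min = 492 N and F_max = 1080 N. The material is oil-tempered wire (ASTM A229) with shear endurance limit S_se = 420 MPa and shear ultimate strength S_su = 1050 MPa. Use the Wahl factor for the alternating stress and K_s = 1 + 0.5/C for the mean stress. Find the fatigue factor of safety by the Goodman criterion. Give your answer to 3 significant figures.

C = D/d = 54.0/11.7 = 4.6154; K_W = (4C−1)/(4C−4)+0.615/C = 1.3407; K_s = 1+0.5/C = 1.1083
F_a = (F_max−F_min)/2 = 294 N; F_m = (F_max+F_min)/2 = 786 N
τ_a = K_W·8F_aD/(πd³) = 1.3407 × 25.242 = 33.842 MPa
τ_m = K_s·8F_mD/(πd³) = 1.1083 × 67.484 = 74.794 MPa
Goodman: 1/n_f = τ_a/S_se + τ_m/S_su = 33.842/420 + 74.794/1050 = 0.08058 + 0.07123 = 0.15181
n_f = 1/0.15181 = 6.587

6.59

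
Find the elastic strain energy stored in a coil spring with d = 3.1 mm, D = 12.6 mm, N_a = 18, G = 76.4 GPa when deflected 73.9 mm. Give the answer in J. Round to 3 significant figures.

k = Gd⁴/(8D³N_a) = (76.4×10³)(3.1⁴)/(8·12.6³·18) = 24.494 N/mm
U = ½kδ² = 0.5 × 24.494 × 73.9² = 66884 N·mm = 66.884 J

66.9 J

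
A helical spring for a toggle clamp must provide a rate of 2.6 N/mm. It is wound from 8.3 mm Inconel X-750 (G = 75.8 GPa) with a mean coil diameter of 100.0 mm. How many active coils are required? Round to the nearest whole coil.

N_a = Gd⁴/(8D³k) = (75.8×10³ × 8.3⁴)/(8 × 100.0³ × 2.6)
    = 3.59734e+08 / 2.08e+07 = 17.29 → 17 coils

17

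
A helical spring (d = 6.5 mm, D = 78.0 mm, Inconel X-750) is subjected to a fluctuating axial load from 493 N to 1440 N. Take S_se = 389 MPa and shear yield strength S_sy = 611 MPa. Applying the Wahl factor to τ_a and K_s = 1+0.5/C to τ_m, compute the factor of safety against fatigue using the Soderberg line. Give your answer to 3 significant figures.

C = D/d = 78.0/6.5 = 12.0000; K_W = (4C−1)/(4C−4)+0.615/C = 1.1194; K_s = 1+0.5/C = 1.0417
F_a = (F_max−F_min)/2 = 473.5 N; F_m = (F_max+F_min)/2 = 966.5 N
τ_a = K_W·8F_aD/(πd³) = 1.1194 × 342.46 = 383.36 MPa
τ_m = K_s·8F_mD/(πd³) = 1.0417 × 699.03 = 728.16 MPa
Soderberg: 1/n_f = τ_a/S_se + τ_m/S_sy = 383.36/389 + 728.16/611 = 0.98551 + 1.19175 = 2.1773
n_f = 1/2.1773 = 0.4593

0.459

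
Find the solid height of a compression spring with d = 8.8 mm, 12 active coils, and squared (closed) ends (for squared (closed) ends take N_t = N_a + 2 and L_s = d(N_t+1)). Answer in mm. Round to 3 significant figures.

squared (closed) ends: N_t = N_a + 2 = 12 + 2 = 14
L_s = d·(N_t+1) = 8.8 × 15 = 132 mm

132 mm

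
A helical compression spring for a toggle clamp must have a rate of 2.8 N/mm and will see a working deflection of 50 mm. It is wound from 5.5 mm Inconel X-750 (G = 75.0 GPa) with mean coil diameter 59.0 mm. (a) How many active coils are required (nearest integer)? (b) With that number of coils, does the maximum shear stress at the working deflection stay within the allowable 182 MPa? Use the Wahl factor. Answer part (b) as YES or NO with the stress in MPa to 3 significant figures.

(a) 15 coils; (b) YES, τ_max = 143 MPa

N_a = Gd⁴/(8D³k) = (75.0×10³)(5.5⁴)/(8·59.0³·2.8) = 14.92 → N_a = 15
Actual rate k = Gd⁴/(8D³·15) = 2.7847 N/mm
Working load F = kδ = 2.7847·50 = 139.23 N
C = 59.0/5.5 = 10.7273; K_W = (4C−1)/(4C−4)+0.615/C = 1.1344
τ_max = K_W·8FD/(πd³) = 1.1344·125.73 = 142.64 MPa
τ_max ≤ 182 MPa → acceptable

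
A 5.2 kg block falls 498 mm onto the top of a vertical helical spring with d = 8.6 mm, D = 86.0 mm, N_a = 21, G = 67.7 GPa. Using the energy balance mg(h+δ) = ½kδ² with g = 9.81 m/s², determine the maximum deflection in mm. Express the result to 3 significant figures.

k = Gd⁴/(8D³N_a) = (67.7×10³)(8.6⁴)/(8·86.0³·21) = 3.4656 N/mm
W = mg = 5.2 × 9.81 = 51.012 N
½kδ² − Wδ − Wh = 0 → δ = (W + √(W² + 2kWh))/k
δ = (51.012 + √(2602.2 + 176080))/3.4656 = (51.012 + 422.71)/3.4656 = 136.69 mm

137 mm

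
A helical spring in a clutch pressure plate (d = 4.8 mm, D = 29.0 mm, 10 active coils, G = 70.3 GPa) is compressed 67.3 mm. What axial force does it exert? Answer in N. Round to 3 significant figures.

k = Gd⁴/(8D³N_a) = (70.3×10³)(4.8⁴)/(8·29.0³·10) = 19.127 N/mm
F = k·δ = 19.127 × 67.3 = 1287.2 N

1290 N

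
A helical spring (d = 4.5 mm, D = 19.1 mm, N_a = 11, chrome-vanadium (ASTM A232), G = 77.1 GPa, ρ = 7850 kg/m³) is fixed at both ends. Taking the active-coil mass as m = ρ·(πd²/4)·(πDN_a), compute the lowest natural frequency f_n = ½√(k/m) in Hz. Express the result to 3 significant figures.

k = Gd⁴/(8D³N_a) = (77.1×10³)(4.5⁴)/(8·19.1³·11) = 51.561 N/mm = 51561 N/m
Wire length L = πDN_a = π·19.1·11 = 660.05 mm
m = ρ·(πd²/4)·L = 7850 × 15.904×10⁻⁶ m² × 0.66005 m = 0.082406 kg
f_n = ½√(k/m) = 0.5·√(51561/0.082406) = 0.5·√(6.2569e+05) = 395.5 Hz

396 Hz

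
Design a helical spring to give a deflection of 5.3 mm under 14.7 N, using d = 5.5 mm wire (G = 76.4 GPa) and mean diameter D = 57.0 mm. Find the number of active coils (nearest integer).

17

Required rate k = F/δ = 14.7/5.3 = 2.7736 N/mm
N_a = Gd⁴/(8D³k) = (76.4×10³ × 5.5⁴)/(8 × 57.0³ × 2.7736)
    = 6.99108e+07 / 4.10919e+06 = 17.01 → 17 coils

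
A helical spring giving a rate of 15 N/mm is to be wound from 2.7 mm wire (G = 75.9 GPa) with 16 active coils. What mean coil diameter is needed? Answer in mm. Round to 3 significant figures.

12.8 mm

D = (Gd⁴/(8N_a·k))^(1/3) = (75.9×10³·2.7⁴/(8·16·15))^(1/3)
  = (2100.85)^(1/3) = 12.8075 mm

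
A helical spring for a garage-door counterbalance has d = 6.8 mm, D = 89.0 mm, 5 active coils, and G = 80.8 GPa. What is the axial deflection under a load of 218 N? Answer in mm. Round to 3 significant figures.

35.6 mm

k = Gd⁴/(8D³N_a) = (80.8×10³)(6.8⁴)/(8·89.0³·5) = 6.1266 N/mm
δ = F/k = 218 / 6.1266 = 35.583 mm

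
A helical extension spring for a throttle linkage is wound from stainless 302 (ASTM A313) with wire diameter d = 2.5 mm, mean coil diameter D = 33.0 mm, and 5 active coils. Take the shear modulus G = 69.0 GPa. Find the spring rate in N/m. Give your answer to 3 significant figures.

k = Gd⁴/(8D³N_a) = (69.0×10³ × 2.5⁴) / (8 × 33.0³ × 5)
  = 2.69531e+06 / 1.43748e+06 = 1.875 N/mm = 1875 N/m

1880 N/m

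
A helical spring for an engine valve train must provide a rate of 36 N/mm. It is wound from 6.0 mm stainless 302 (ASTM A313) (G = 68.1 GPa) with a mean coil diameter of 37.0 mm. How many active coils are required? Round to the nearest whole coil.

6

N_a = Gd⁴/(8D³k) = (68.1×10³ × 6.0⁴)/(8 × 37.0³ × 36)
    = 8.82576e+07 / 1.45881e+07 = 6.05 → 6 coils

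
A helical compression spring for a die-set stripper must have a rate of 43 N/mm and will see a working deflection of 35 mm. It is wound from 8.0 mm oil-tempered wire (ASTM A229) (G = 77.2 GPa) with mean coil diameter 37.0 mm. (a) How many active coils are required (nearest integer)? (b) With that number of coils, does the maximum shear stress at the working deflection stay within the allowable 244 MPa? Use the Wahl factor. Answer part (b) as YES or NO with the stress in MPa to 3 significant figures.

N_a = Gd⁴/(8D³k) = (77.2×10³)(8.0⁴)/(8·37.0³·43) = 18.15 → N_a = 18
Actual rate k = Gd⁴/(8D³·18) = 43.352 N/mm
Working load F = kδ = 43.352·35 = 1517.3 N
C = 37.0/8.0 = 4.6250; K_W = (4C−1)/(4C−4)+0.615/C = 1.3399
τ_max = K_W·8FD/(πd³) = 1.3399·279.22 = 374.12 MPa
τ_max > 244 MPa → exceeds allowable

(a) 18 coils; (b) NO, τ_max = 374 MPa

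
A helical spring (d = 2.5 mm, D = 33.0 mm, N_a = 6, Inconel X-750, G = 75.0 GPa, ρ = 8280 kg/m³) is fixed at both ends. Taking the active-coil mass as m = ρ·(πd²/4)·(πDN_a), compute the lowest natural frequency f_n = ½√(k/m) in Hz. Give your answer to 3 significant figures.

130 Hz

k = Gd⁴/(8D³N_a) = (75.0×10³)(2.5⁴)/(8·33.0³·6) = 1.6984 N/mm = 1698.4 N/m
Wire length L = πDN_a = π·33.0·6 = 622.04 mm
m = ρ·(πd²/4)·L = 8280 × 4.9087×10⁻⁶ m² × 0.62204 m = 0.025282 kg
f_n = ½√(k/m) = 0.5·√(1698.4/0.025282) = 0.5·√(67177) = 129.59 Hz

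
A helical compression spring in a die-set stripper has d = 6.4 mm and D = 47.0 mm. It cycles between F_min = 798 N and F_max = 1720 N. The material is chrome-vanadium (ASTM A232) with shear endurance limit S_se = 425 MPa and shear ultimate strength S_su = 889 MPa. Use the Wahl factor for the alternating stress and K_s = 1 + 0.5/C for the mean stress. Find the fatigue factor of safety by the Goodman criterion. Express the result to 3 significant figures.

C = D/d = 47.0/6.4 = 7.3438; K_W = (4C−1)/(4C−4)+0.615/C = 1.2020; K_s = 1+0.5/C = 1.0681
F_a = (F_max−F_min)/2 = 461 N; F_m = (F_max+F_min)/2 = 1259 N
τ_a = K_W·8F_aD/(πd³) = 1.2020 × 210.47 = 252.98 MPa
τ_m = K_s·8F_mD/(πd³) = 1.0681 × 574.81 = 613.95 MPa
Goodman: 1/n_f = τ_a/S_se + τ_m/S_su = 252.98/425 + 613.95/889 = 0.59526 + 0.69060 = 1.2859
n_f = 1/1.2859 = 0.7777

0.778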